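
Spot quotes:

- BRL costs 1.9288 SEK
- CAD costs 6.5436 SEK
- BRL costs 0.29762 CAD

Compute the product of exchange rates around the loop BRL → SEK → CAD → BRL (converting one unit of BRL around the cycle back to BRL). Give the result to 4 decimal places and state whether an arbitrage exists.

Around BRL → SEK → CAD → BRL: 1 × 1.9288 ÷ 6.5436 ÷ 0.29762 = 0.990395
Product < 1; profitable direction is BRL → CAD → SEK → BRL.

0.9904 (arbitrage exists)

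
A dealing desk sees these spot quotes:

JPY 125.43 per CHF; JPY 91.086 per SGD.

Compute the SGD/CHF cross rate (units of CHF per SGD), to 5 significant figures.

SGD/CHF = 0.72619

1 SGD × 91.086 = 91.086 JPY
91.086 JPY ÷ 125.43 = 0.72619 CHF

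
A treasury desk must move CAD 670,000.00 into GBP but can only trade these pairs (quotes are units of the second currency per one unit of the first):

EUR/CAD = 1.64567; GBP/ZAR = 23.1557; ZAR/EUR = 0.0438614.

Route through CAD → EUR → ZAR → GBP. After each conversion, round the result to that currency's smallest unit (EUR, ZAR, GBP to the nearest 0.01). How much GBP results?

CAD 670,000.00 ÷ 1.64567 = EUR 407,129.01
EUR 407,129.01 ÷ 0.0438614 = ZAR 9,282,170.88
ZAR 9,282,170.88 ÷ 23.1557 = GBP 400,859.01

GBP 400,859.01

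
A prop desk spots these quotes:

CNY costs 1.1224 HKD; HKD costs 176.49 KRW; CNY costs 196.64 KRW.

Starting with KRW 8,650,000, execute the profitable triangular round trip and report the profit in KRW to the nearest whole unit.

Profit: KRW 63,889

Profitable loop is KRW → CNY → HKD → KRW:
KRW 8,650,000 ÷ 196.64 = CNY 43,989.02
CNY 43,989.02 × 1.1224 = HKD 49,373.27
HKD 49,373.27 × 176.49 = KRW 8,713,889
Profit = KRW 8,713,889 − KRW 8,650,000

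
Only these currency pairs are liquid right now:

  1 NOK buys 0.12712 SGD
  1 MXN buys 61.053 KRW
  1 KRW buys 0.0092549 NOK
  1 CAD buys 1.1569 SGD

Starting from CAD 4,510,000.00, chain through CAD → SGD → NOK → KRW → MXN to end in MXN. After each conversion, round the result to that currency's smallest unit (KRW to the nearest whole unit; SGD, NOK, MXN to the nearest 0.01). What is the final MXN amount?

CAD 4,510,000.00 × 1.1569 = SGD 5,217,619.00
SGD 5,217,619.00 ÷ 0.12712 = NOK 41,044,831.66
NOK 41,044,831.66 ÷ 0.0092549 = KRW 4,434,929,784
KRW 4,434,929,784 ÷ 61.053 = MXN 72,640,652.94

MXN 72,640,652.94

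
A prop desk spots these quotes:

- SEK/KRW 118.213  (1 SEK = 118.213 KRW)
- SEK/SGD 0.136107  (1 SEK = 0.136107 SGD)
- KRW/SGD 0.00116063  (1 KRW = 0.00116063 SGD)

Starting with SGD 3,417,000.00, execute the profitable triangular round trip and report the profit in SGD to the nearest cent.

Profitable loop is SGD → SEK → KRW → SGD:
SGD 3,417,000.00 ÷ 0.136107 = SEK 25,105,248.08
SEK 25,105,248.08 × 118.213 = KRW 2,967,766,691
KRW 2,967,766,691 × 0.00116063 = SGD 3,444,479.05
Profit = SGD 3,444,479.05 − SGD 3,417,000.00

Profit: SGD 27,479.05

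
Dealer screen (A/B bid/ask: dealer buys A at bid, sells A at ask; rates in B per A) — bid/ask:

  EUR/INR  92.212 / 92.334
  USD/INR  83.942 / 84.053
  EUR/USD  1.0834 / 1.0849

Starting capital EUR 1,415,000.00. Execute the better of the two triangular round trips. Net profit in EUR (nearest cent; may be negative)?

Best loop EUR → INR → USD → EUR:
EUR 1,415,000.00 × 92.212 (sell EUR at bid) = INR 130,479,980.00
INR 130,479,980.00 ÷ 84.053 (buy USD at ask) = USD 1,552,353.63
USD 1,552,353.63 ÷ 1.0849 (buy EUR at ask) = EUR 1,430,872.55

Net profit: EUR 15,872.55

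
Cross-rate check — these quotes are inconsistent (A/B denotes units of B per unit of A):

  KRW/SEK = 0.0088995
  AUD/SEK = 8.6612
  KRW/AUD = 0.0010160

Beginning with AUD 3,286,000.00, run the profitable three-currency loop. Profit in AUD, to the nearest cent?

Profitable loop is AUD → KRW → SEK → AUD:
AUD 3,286,000.00 ÷ 0.0010160 = KRW 3,234,251,969
KRW 3,234,251,969 × 0.0088995 = SEK 28,783,225.39
SEK 28,783,225.39 ÷ 8.6612 = AUD 3,323,237.59
Profit = AUD 3,323,237.59 − AUD 3,286,000.00

Profit: AUD 37,237.59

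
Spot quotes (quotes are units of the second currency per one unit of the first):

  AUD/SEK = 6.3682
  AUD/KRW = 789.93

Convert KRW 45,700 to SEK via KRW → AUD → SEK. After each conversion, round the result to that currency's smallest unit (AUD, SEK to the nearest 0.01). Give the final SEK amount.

KRW 45,700 ÷ 789.93 = AUD 57.85
AUD 57.85 × 6.3682 = SEK 368.40

SEK 368.40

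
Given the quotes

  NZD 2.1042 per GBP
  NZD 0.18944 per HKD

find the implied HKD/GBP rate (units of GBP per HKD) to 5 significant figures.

1 HKD × 0.18944 = 0.18944 NZD
0.18944 NZD ÷ 2.1042 = 0.0900295 GBP

HKD/GBP = 0.090029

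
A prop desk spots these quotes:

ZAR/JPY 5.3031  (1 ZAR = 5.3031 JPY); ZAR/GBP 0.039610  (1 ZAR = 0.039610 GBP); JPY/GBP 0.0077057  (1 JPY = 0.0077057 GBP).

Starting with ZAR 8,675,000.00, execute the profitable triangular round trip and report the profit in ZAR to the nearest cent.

Profitable loop is ZAR → JPY → GBP → ZAR:
ZAR 8,675,000.00 × 5.3031 = JPY 46,004,392
JPY 46,004,392 × 0.0077057 = GBP 354,496.05
GBP 354,496.05 ÷ 0.039610 = ZAR 8,949,660.37
Profit = ZAR 8,949,660.37 − ZAR 8,675,000.00

Profit: ZAR 274,660.37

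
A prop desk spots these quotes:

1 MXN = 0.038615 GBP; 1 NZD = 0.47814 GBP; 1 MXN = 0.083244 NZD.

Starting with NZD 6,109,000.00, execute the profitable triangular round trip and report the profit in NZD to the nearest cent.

Profit: NZD 187,831.96

Profitable loop is NZD → GBP → MXN → NZD:
NZD 6,109,000.00 × 0.47814 = GBP 2,920,957.26
GBP 2,920,957.26 ÷ 0.038615 = MXN 75,643,072.90
MXN 75,643,072.90 × 0.083244 = NZD 6,296,831.96
Profit = NZD 6,296,831.96 − NZD 6,109,000.00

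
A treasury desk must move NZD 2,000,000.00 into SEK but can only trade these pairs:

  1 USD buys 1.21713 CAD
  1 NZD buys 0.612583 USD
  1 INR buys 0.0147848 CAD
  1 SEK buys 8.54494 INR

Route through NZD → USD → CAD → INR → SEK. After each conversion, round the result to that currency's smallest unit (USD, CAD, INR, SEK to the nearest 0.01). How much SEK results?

SEK 11,803,408.30

NZD 2,000,000.00 × 0.612583 = USD 1,225,166.00
USD 1,225,166.00 × 1.21713 = CAD 1,491,186.29
CAD 1,491,186.29 ÷ 0.0147848 = INR 100,859,415.75
INR 100,859,415.75 ÷ 8.54494 = SEK 11,803,408.30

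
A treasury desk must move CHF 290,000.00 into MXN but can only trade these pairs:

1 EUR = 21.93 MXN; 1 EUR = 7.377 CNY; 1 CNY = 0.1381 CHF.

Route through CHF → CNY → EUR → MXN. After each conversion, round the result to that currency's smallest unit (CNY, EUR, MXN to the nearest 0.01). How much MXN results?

MXN 6,242,566.39

CHF 290,000.00 ÷ 0.1381 = CNY 2,099,927.59
CNY 2,099,927.59 ÷ 7.377 = EUR 284,658.75
EUR 284,658.75 × 21.93 = MXN 6,242,566.39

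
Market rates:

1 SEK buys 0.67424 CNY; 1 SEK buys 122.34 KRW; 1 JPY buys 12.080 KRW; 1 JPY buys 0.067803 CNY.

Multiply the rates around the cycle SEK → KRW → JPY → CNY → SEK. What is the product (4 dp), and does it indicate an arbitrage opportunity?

Around SEK → KRW → JPY → CNY → SEK: 1 × 122.34 ÷ 12.080 × 0.067803 ÷ 0.67424 = 1.018441
Product > 1; profitable direction is SEK → KRW → JPY → CNY → SEK.

1.0184 (arbitrage exists)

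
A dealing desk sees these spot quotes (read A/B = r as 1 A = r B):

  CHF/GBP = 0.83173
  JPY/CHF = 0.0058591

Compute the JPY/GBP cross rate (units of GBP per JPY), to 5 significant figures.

1 JPY × 0.0058591 = 0.0058591 CHF
0.0058591 CHF × 0.83173 = 0.00487319 GBP

JPY/GBP = 0.0048732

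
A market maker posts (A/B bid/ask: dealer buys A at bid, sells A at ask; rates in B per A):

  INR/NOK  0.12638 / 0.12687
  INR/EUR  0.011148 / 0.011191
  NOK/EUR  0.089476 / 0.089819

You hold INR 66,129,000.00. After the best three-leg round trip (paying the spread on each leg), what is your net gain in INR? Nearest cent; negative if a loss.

Net profit: INR 691,230.82

Best loop INR → NOK → EUR → INR:
INR 66,129,000.00 × 0.12638 (sell INR at bid) = NOK 8,357,383.02
NOK 8,357,383.02 × 0.089476 (sell NOK at bid) = EUR 747,785.20
EUR 747,785.20 ÷ 0.011191 (buy INR at ask) = INR 66,820,230.82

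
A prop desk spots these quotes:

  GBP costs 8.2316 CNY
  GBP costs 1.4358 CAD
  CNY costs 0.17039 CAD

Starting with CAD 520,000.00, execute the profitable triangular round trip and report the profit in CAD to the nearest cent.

Profit: CAD 12,315.28

Profitable loop is CAD → CNY → GBP → CAD:
CAD 520,000.00 ÷ 0.17039 = CNY 3,051,822.29
CNY 3,051,822.29 ÷ 8.2316 = GBP 370,744.73
GBP 370,744.73 × 1.4358 = CAD 532,315.28
Profit = CAD 532,315.28 − CAD 520,000.00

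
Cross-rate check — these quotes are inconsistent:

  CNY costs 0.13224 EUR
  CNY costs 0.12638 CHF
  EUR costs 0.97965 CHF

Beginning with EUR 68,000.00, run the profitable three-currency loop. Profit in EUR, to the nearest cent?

Profitable loop is EUR → CHF → CNY → EUR:
EUR 68,000.00 × 0.97965 = CHF 66,616.20
CHF 66,616.20 ÷ 0.12638 = CNY 527,110.30
CNY 527,110.30 × 0.13224 = EUR 69,705.07
Profit = EUR 69,705.07 − EUR 68,000.00

Profit: EUR 1,705.07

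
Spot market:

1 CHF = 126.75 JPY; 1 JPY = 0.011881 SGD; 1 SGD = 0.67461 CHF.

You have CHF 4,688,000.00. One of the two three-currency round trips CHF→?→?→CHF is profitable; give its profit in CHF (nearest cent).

Profit: CHF 74,569.67

Profitable loop is CHF → JPY → SGD → CHF:
CHF 4,688,000.00 × 126.75 = JPY 594,204,000
JPY 594,204,000 × 0.011881 = SGD 7,059,737.72
SGD 7,059,737.72 × 0.67461 = CHF 4,762,569.67
Profit = CHF 4,762,569.67 − CHF 4,688,000.00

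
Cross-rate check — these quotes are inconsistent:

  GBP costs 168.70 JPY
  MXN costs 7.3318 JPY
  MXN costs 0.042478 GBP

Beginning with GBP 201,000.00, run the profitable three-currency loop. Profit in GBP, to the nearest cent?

Profit: GBP 4,649.44

Profitable loop is GBP → MXN → JPY → GBP:
GBP 201,000.00 ÷ 0.042478 = MXN 4,731,861.20
MXN 4,731,861.20 × 7.3318 = JPY 34,693,060
JPY 34,693,060 ÷ 168.70 = GBP 205,649.44
Profit = GBP 205,649.44 − GBP 201,000.00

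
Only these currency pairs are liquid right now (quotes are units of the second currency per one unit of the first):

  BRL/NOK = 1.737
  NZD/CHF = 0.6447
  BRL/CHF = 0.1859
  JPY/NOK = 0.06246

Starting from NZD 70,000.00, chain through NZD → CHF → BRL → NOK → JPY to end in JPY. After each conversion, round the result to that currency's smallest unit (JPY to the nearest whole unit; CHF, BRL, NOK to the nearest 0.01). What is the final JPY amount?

JPY 6,751,094

NZD 70,000.00 × 0.6447 = CHF 45,129.00
CHF 45,129.00 ÷ 0.1859 = BRL 242,759.55
BRL 242,759.55 × 1.737 = NOK 421,673.34
NOK 421,673.34 ÷ 0.06246 = JPY 6,751,094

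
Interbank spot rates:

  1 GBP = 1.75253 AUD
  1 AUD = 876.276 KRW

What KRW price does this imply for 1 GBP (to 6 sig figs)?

GBP/KRW = 1535.70

1 GBP × 1.75253 = 1.75253 AUD
1.75253 AUD × 876.276 = 1535.7 KRW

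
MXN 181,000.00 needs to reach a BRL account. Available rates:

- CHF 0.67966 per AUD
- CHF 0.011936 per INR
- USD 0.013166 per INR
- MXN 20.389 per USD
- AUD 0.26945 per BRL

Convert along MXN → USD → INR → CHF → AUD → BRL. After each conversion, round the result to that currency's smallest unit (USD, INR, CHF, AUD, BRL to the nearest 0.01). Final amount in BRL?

MXN 181,000.00 ÷ 20.389 = USD 8,877.34
USD 8,877.34 ÷ 0.013166 = INR 674,262.49
INR 674,262.49 × 0.011936 = CHF 8,048.00
CHF 8,048.00 ÷ 0.67966 = AUD 11,841.21
AUD 11,841.21 ÷ 0.26945 = BRL 43,945.85

BRL 43,945.85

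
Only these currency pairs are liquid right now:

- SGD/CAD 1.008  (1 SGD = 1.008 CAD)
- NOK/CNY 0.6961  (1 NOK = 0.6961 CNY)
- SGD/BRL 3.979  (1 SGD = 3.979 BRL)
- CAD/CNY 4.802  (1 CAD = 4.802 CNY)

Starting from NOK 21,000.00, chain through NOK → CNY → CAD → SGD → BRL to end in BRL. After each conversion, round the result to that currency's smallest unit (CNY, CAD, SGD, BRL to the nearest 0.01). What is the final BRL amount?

NOK 21,000.00 × 0.6961 = CNY 14,618.10
CNY 14,618.10 ÷ 4.802 = CAD 3,044.17
CAD 3,044.17 ÷ 1.008 = SGD 3,020.01
SGD 3,020.01 × 3.979 = BRL 12,016.62

BRL 12,016.62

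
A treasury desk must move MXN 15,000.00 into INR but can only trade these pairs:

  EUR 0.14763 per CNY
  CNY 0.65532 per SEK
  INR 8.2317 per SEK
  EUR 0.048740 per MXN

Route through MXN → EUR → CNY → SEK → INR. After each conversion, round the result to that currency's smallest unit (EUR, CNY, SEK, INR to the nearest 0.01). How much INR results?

MXN 15,000.00 × 0.048740 = EUR 731.10
EUR 731.10 ÷ 0.14763 = CNY 4,952.25
CNY 4,952.25 ÷ 0.65532 = SEK 7,557.00
SEK 7,557.00 × 8.2317 = INR 62,206.96

INR 62,206.96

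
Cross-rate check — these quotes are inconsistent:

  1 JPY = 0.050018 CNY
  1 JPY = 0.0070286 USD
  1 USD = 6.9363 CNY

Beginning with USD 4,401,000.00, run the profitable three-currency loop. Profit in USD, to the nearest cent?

Profit: USD 114,241.61

Profitable loop is USD → JPY → CNY → USD:
USD 4,401,000.00 ÷ 0.0070286 = JPY 626,155,991
JPY 626,155,991 × 0.050018 = CNY 31,319,070.37
CNY 31,319,070.37 ÷ 6.9363 = USD 4,515,241.61
Profit = USD 4,515,241.61 − USD 4,401,000.00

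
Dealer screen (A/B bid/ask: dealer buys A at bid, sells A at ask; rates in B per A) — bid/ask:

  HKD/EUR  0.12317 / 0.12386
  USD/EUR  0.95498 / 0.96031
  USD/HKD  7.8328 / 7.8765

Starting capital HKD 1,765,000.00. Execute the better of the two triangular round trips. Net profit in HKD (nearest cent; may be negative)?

Net profit: HKD 8,189.85

Best loop HKD → EUR → USD → HKD:
HKD 1,765,000.00 × 0.12317 (sell HKD at bid) = EUR 217,395.05
EUR 217,395.05 ÷ 0.96031 (buy USD at ask) = USD 226,380.08
USD 226,380.08 × 7.8328 (sell USD at bid) = HKD 1,773,189.85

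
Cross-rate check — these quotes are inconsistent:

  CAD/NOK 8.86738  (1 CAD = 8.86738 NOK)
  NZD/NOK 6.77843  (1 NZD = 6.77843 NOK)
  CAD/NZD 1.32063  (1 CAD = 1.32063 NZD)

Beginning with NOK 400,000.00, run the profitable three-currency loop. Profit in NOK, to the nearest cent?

Profitable loop is NOK → CAD → NZD → NOK:
NOK 400,000.00 ÷ 8.86738 = CAD 45,109.15
CAD 45,109.15 × 1.32063 = NZD 59,572.50
NZD 59,572.50 × 6.77843 = NOK 403,808.02
Profit = NOK 403,808.02 − NOK 400,000.00

Profit: NOK 3,808.02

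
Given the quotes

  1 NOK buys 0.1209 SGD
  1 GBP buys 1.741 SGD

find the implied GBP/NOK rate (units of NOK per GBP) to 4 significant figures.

GBP/NOK = 14.40

1 GBP × 1.741 = 1.741 SGD
1.741 SGD ÷ 0.1209 = 14.4003 NOK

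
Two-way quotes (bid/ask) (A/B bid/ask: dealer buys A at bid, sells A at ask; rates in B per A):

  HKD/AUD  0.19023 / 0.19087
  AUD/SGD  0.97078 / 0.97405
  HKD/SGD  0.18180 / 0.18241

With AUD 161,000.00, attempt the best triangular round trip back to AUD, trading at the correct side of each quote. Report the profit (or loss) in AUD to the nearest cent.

Best loop AUD → SGD → HKD → AUD:
AUD 161,000.00 × 0.97078 (sell AUD at bid) = SGD 156,295.58
SGD 156,295.58 ÷ 0.18241 (buy HKD at ask) = HKD 856,836.69
HKD 856,836.69 × 0.19023 (sell HKD at bid) = AUD 162,996.04

Net profit: AUD 1,996.04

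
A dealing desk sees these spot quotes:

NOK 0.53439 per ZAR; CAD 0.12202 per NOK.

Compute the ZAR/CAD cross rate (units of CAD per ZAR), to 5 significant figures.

ZAR/CAD = 0.065206

1 ZAR × 0.53439 = 0.53439 NOK
0.53439 NOK × 0.12202 = 0.0652063 CAD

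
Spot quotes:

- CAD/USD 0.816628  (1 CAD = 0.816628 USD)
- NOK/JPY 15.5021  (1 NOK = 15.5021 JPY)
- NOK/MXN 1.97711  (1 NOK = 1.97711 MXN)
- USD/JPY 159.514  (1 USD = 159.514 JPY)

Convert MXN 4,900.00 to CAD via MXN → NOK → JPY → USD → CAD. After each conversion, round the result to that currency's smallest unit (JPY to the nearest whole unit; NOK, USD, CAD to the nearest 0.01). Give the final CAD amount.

MXN 4,900.00 ÷ 1.97711 = NOK 2,478.36
NOK 2,478.36 × 15.5021 = JPY 38,420
JPY 38,420 ÷ 159.514 = USD 240.86
USD 240.86 ÷ 0.816628 = CAD 294.94

CAD 294.94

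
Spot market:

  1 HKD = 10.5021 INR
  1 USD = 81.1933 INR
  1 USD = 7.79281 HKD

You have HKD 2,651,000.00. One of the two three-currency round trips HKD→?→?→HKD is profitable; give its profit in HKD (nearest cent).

Profitable loop is HKD → INR → USD → HKD:
HKD 2,651,000.00 × 10.5021 = INR 27,841,067.10
INR 27,841,067.10 ÷ 81.1933 = USD 342,898.58
USD 342,898.58 × 7.79281 = HKD 2,672,143.47
Profit = HKD 2,672,143.47 − HKD 2,651,000.00

Profit: HKD 21,143.47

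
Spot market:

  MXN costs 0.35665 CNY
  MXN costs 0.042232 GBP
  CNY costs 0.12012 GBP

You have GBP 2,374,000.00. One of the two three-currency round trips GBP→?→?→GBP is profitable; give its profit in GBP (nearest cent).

Profitable loop is GBP → MXN → CNY → GBP:
GBP 2,374,000.00 ÷ 0.042232 = MXN 56,213,297.97
MXN 56,213,297.97 × 0.35665 = CNY 20,048,472.72
CNY 20,048,472.72 × 0.12012 = GBP 2,408,222.54
Profit = GBP 2,408,222.54 − GBP 2,374,000.00

Profit: GBP 34,222.54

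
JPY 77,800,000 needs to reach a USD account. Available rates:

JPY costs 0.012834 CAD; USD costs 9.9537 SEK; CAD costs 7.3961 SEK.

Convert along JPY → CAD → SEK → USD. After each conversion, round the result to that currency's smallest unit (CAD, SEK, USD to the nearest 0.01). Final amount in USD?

USD 741,924.75

JPY 77,800,000 × 0.012834 = CAD 998,485.20
CAD 998,485.20 × 7.3961 = SEK 7,384,896.39
SEK 7,384,896.39 ÷ 9.9537 = USD 741,924.75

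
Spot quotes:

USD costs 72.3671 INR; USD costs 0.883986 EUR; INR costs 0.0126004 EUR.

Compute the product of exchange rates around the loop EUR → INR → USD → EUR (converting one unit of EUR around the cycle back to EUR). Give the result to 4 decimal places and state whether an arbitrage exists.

0.9694 (arbitrage exists)

Around EUR → INR → USD → EUR: 1 ÷ 0.0126004 ÷ 72.3671 × 0.883986 = 0.969438
Product < 1; profitable direction is EUR → USD → INR → EUR.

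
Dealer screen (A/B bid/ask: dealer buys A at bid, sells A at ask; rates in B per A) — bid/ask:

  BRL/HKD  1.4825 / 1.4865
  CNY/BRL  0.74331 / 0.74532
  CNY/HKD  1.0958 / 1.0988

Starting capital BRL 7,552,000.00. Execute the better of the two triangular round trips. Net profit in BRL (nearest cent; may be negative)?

Best loop BRL → HKD → CNY → BRL:
BRL 7,552,000.00 × 1.4825 (sell BRL at bid) = HKD 11,195,840.00
HKD 11,195,840.00 ÷ 1.0988 (buy CNY at ask) = CNY 10,189,151.80
CNY 10,189,151.80 × 0.74331 (sell CNY at bid) = BRL 7,573,698.43

Net profit: BRL 21,698.43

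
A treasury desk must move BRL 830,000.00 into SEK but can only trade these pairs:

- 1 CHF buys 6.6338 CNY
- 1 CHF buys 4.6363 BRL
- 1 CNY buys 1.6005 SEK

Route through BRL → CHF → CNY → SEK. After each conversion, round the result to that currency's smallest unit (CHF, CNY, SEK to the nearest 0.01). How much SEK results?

SEK 1,900,748.37

BRL 830,000.00 ÷ 4.6363 = CHF 179,022.07
CHF 179,022.07 × 6.6338 = CNY 1,187,596.61
CNY 1,187,596.61 × 1.6005 = SEK 1,900,748.37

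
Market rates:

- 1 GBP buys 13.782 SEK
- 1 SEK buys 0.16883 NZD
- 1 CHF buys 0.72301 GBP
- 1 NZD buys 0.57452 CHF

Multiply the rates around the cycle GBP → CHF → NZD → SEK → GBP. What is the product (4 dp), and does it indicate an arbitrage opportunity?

1.0346 (arbitrage exists)

Around GBP → CHF → NZD → SEK → GBP: 1 ÷ 0.72301 ÷ 0.57452 ÷ 0.16883 ÷ 13.782 = 1.034639
Product > 1; profitable direction is GBP → CHF → NZD → SEK → GBP.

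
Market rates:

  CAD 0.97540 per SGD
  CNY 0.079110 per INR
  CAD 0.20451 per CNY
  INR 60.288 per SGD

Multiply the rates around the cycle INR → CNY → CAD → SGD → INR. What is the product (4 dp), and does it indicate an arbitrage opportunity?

Around INR → CNY → CAD → SGD → INR: 1 × 0.079110 × 0.20451 ÷ 0.97540 × 60.288 = 0.999986
Product ≈ 1 (deviation 0.001%, within rounding noise).

1.0000 (no arbitrage)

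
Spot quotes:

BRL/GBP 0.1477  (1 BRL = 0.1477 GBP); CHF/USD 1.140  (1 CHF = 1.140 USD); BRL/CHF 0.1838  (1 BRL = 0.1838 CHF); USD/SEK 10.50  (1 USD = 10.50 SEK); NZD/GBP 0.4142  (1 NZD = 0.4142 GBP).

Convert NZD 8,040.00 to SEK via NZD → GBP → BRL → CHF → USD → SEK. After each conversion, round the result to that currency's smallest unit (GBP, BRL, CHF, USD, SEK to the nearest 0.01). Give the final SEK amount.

NZD 8,040.00 × 0.4142 = GBP 3,330.17
GBP 3,330.17 ÷ 0.1477 = BRL 22,546.85
BRL 22,546.85 × 0.1838 = CHF 4,144.11
CHF 4,144.11 × 1.140 = USD 4,724.29
USD 4,724.29 × 10.50 = SEK 49,605.04

SEK 49,605.04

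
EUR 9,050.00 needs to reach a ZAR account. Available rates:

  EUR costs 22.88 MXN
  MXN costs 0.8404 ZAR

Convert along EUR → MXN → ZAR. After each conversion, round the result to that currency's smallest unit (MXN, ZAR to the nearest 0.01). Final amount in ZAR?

EUR 9,050.00 × 22.88 = MXN 207,064.00
MXN 207,064.00 × 0.8404 = ZAR 174,016.59

ZAR 174,016.59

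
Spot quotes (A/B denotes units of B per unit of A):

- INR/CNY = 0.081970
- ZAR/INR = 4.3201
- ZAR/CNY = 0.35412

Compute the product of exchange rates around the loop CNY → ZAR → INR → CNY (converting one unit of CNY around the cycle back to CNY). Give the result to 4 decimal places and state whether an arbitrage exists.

1.0000 (no arbitrage)

Around CNY → ZAR → INR → CNY: 1 ÷ 0.35412 × 4.3201 × 0.081970 = 0.999996
Product ≈ 1 (deviation 0.000%, within rounding noise).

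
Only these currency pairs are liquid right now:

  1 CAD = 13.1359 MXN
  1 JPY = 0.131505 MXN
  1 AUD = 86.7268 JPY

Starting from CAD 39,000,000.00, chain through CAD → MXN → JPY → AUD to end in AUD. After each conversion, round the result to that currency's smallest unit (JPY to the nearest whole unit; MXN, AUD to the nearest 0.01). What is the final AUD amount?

AUD 44,918,873.14

CAD 39,000,000.00 × 13.1359 = MXN 512,300,100.00
MXN 512,300,100.00 ÷ 0.131505 = JPY 3,895,670,127
JPY 3,895,670,127 ÷ 86.7268 = AUD 44,918,873.14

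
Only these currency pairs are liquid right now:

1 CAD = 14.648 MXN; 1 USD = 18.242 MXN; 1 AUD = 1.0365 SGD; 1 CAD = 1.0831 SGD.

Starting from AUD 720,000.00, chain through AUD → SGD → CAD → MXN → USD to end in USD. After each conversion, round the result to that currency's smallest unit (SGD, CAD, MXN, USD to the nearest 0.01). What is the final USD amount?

USD 553,272.55

AUD 720,000.00 × 1.0365 = SGD 746,280.00
SGD 746,280.00 ÷ 1.0831 = CAD 689,022.25
CAD 689,022.25 × 14.648 = MXN 10,092,797.92
MXN 10,092,797.92 ÷ 18.242 = USD 553,272.55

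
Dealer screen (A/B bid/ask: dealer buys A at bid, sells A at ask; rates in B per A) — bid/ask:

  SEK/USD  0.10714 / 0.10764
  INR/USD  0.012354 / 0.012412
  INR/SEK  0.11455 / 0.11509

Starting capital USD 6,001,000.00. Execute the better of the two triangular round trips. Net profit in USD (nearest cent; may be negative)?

Best loop USD → SEK → INR → USD:
USD 6,001,000.00 ÷ 0.10764 (buy SEK at ask) = SEK 55,750,650.32
SEK 55,750,650.32 ÷ 0.11509 (buy INR at ask) = INR 484,409,160.79
INR 484,409,160.79 × 0.012354 (sell INR at bid) = USD 5,984,390.77

Net result: USD -16,609.23 (no profitable arbitrage after spreads)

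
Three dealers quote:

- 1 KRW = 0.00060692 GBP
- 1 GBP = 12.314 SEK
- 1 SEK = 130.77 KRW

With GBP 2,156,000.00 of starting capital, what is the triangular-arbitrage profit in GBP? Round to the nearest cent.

Profit: GBP 50,022.99

Profitable loop is GBP → KRW → SEK → GBP:
GBP 2,156,000.00 ÷ 0.00060692 = KRW 3,552,362,750
KRW 3,552,362,750 ÷ 130.77 = SEK 27,164,967.11
SEK 27,164,967.11 ÷ 12.314 = GBP 2,206,022.99
Profit = GBP 2,206,022.99 − GBP 2,156,000.00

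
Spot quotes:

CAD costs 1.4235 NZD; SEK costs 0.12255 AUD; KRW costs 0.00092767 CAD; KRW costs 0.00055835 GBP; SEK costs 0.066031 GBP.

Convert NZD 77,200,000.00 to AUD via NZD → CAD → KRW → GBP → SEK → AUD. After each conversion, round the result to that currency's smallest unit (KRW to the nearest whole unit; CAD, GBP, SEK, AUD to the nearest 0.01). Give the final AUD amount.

AUD 60,581,256.74

NZD 77,200,000.00 ÷ 1.4235 = CAD 54,232,525.47
CAD 54,232,525.47 ÷ 0.00092767 = KRW 58,461,010,349
KRW 58,461,010,349 × 0.00055835 = GBP 32,641,705.13
GBP 32,641,705.13 ÷ 0.066031 = SEK 494,339,100.27
SEK 494,339,100.27 × 0.12255 = AUD 60,581,256.74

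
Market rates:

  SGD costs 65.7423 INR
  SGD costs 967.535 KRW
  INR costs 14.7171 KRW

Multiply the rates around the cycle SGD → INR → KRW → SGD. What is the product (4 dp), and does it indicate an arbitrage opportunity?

Around SGD → INR → KRW → SGD: 1 × 65.7423 × 14.7171 ÷ 967.535 = 1.000001
Product ≈ 1 (deviation 0.000%, within rounding noise).

1.0000 (no arbitrage)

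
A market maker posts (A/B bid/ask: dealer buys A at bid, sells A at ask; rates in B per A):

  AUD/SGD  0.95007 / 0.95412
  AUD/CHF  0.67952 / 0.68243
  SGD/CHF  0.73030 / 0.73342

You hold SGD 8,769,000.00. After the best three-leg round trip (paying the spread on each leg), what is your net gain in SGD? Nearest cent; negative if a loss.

Net profit: SGD 146,564.89

Best loop SGD → CHF → AUD → SGD:
SGD 8,769,000.00 × 0.73030 (sell SGD at bid) = CHF 6,404,000.70
CHF 6,404,000.70 ÷ 0.68243 (buy AUD at ask) = AUD 9,384,113.68
AUD 9,384,113.68 × 0.95007 (sell AUD at bid) = SGD 8,915,564.89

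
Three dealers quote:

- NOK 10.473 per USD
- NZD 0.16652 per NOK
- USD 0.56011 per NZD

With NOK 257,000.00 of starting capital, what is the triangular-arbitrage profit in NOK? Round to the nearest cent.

Profit: NOK 6,100.87

Profitable loop is NOK → USD → NZD → NOK:
NOK 257,000.00 ÷ 10.473 = USD 24,539.29
USD 24,539.29 ÷ 0.56011 = NZD 43,811.56
NZD 43,811.56 ÷ 0.16652 = NOK 263,100.87
Profit = NOK 263,100.87 − NOK 257,000.00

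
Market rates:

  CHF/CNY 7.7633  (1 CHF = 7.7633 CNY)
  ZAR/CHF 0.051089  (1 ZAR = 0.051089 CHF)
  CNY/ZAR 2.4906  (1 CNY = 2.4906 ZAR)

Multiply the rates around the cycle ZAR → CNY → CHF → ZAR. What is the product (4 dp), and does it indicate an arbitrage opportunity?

Around ZAR → CNY → CHF → ZAR: 1 ÷ 2.4906 ÷ 7.7633 ÷ 0.051089 = 1.012330
Product > 1; profitable direction is ZAR → CNY → CHF → ZAR.

1.0123 (arbitrage exists)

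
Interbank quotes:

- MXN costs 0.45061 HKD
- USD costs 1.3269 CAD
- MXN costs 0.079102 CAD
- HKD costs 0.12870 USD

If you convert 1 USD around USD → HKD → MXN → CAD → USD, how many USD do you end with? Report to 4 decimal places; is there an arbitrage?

1.0279 (arbitrage exists)

Around USD → HKD → MXN → CAD → USD: 1 ÷ 0.12870 ÷ 0.45061 × 0.079102 ÷ 1.3269 = 1.027945
Product > 1; profitable direction is USD → HKD → MXN → CAD → USD.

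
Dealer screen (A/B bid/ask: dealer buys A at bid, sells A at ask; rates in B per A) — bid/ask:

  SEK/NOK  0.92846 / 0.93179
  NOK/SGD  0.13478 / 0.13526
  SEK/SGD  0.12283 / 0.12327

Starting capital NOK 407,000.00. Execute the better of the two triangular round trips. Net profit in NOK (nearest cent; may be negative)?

Best loop NOK → SGD → SEK → NOK:
NOK 407,000.00 × 0.13478 (sell NOK at bid) = SGD 54,855.46
SGD 54,855.46 ÷ 0.12327 (buy SEK at ask) = SEK 445,002.51
SEK 445,002.51 × 0.92846 (sell SEK at bid) = NOK 413,167.03

Net profit: NOK 6,167.03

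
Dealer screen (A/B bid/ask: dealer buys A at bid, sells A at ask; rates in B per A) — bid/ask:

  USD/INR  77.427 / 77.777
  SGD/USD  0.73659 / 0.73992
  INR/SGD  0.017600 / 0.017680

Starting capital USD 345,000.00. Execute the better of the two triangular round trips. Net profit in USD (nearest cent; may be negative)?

Best loop USD → INR → SGD → USD:
USD 345,000.00 × 77.427 (sell USD at bid) = INR 26,712,315.00
INR 26,712,315.00 × 0.017600 (sell INR at bid) = SGD 470,136.74
SGD 470,136.74 × 0.73659 (sell SGD at bid) = USD 346,298.02

Net profit: USD 1,298.02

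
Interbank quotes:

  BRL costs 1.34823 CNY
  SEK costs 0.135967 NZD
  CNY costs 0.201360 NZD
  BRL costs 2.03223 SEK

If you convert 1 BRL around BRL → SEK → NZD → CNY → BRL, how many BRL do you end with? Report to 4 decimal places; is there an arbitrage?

1.0178 (arbitrage exists)

Around BRL → SEK → NZD → CNY → BRL: 1 × 2.03223 × 0.135967 ÷ 0.201360 ÷ 1.34823 = 1.017816
Product > 1; profitable direction is BRL → SEK → NZD → CNY → BRL.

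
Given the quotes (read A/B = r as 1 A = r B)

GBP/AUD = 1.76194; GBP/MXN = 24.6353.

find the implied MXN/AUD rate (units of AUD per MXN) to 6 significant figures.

1 MXN ÷ 24.6353 = 0.0405922 GBP
0.0405922 GBP × 1.76194 = 0.0715209 AUD

MXN/AUD = 0.0715209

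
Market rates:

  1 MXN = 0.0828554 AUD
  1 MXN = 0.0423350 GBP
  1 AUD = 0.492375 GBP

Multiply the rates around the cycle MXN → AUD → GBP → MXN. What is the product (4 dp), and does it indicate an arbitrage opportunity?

Around MXN → AUD → GBP → MXN: 1 × 0.0828554 × 0.492375 ÷ 0.0423350 = 0.963645
Product < 1; profitable direction is MXN → GBP → AUD → MXN.

0.9636 (arbitrage exists)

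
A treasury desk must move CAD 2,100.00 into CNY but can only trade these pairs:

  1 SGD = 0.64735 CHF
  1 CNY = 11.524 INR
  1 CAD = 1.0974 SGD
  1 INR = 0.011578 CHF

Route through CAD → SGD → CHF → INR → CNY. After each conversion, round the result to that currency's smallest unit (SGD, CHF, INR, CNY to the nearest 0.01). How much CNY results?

CAD 2,100.00 × 1.0974 = SGD 2,304.54
SGD 2,304.54 × 0.64735 = CHF 1,491.84
CHF 1,491.84 ÷ 0.011578 = INR 128,851.27
INR 128,851.27 ÷ 11.524 = CNY 11,181.12

CNY 11,181.12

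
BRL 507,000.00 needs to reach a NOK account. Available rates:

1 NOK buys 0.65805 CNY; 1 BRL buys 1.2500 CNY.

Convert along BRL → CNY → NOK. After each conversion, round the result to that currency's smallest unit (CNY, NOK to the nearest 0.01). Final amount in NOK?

NOK 963,072.71

BRL 507,000.00 × 1.2500 = CNY 633,750.00
CNY 633,750.00 ÷ 0.65805 = NOK 963,072.71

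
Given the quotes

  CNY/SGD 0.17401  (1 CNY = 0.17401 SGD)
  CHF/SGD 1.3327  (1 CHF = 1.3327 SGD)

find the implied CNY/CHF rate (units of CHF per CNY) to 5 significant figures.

CNY/CHF = 0.13057

1 CNY × 0.17401 = 0.17401 SGD
0.17401 SGD ÷ 1.3327 = 0.13057 CHF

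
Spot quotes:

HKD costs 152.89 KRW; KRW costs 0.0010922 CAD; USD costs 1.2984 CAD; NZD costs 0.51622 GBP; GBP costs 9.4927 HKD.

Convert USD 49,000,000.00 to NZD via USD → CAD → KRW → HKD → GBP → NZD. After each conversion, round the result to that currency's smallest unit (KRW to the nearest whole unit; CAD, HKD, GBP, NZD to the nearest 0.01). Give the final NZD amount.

NZD 77,749,705.30

USD 49,000,000.00 × 1.2984 = CAD 63,621,600.00
CAD 63,621,600.00 ÷ 0.0010922 = KRW 58,250,869,804
KRW 58,250,869,804 ÷ 152.89 = HKD 380,998,559.78
HKD 380,998,559.78 ÷ 9.4927 = GBP 40,135,952.87
GBP 40,135,952.87 ÷ 0.51622 = NZD 77,749,705.30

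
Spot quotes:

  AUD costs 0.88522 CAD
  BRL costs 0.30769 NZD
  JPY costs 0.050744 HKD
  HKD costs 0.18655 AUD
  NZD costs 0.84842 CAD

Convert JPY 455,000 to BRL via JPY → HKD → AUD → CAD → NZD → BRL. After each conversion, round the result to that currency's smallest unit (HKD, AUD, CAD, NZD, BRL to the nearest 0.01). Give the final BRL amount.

JPY 455,000 × 0.050744 = HKD 23,088.52
HKD 23,088.52 × 0.18655 = AUD 4,307.16
AUD 4,307.16 × 0.88522 = CAD 3,812.78
CAD 3,812.78 ÷ 0.84842 = NZD 4,493.98
NZD 4,493.98 ÷ 0.30769 = BRL 14,605.54

BRL 14,605.54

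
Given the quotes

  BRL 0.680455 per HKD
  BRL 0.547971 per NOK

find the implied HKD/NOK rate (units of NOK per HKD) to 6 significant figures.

1 HKD × 0.680455 = 0.680455 BRL
0.680455 BRL ÷ 0.547971 = 1.24177 NOK

HKD/NOK = 1.24177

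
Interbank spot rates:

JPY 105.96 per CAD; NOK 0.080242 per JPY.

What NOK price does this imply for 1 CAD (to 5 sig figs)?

1 CAD × 105.96 = 105.96 JPY
105.96 JPY × 0.080242 = 8.50244 NOK

CAD/NOK = 8.5024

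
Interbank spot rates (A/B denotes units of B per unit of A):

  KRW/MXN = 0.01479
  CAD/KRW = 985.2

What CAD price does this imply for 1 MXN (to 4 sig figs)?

1 MXN ÷ 0.01479 = 67.6133 KRW
67.6133 KRW ÷ 985.2 = 0.068629 CAD

MXN/CAD = 0.06863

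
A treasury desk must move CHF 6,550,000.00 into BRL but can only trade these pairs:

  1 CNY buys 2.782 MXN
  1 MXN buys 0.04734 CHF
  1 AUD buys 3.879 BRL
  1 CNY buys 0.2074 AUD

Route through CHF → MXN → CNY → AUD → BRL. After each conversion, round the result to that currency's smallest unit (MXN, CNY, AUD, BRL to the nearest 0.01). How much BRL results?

CHF 6,550,000.00 ÷ 0.04734 = MXN 138,360,794.25
MXN 138,360,794.25 ÷ 2.782 = CNY 49,734,289.81
CNY 49,734,289.81 × 0.2074 = AUD 10,314,891.71
AUD 10,314,891.71 × 3.879 = BRL 40,011,464.94

BRL 40,011,464.94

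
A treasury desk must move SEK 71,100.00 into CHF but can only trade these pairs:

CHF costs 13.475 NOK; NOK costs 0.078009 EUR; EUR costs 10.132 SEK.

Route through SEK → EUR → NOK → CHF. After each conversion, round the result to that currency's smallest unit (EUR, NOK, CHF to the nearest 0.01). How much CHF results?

SEK 71,100.00 ÷ 10.132 = EUR 7,017.37
EUR 7,017.37 ÷ 0.078009 = NOK 89,955.90
NOK 89,955.90 ÷ 13.475 = CHF 6,675.76

CHF 6,675.76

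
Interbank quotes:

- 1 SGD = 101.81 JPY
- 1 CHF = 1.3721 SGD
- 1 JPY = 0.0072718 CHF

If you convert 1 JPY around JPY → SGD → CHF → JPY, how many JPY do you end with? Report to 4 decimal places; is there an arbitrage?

Around JPY → SGD → CHF → JPY: 1 ÷ 101.81 ÷ 1.3721 ÷ 0.0072718 = 0.984423
Product < 1; profitable direction is JPY → CHF → SGD → JPY.

0.9844 (arbitrage exists)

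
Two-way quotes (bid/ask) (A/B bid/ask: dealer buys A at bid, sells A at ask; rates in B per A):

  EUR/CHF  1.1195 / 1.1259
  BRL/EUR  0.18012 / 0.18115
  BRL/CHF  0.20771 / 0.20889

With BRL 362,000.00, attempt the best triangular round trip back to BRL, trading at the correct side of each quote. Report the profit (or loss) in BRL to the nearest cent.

Net profit: BRL 6,661.53

Best loop BRL → CHF → EUR → BRL:
BRL 362,000.00 × 0.20771 (sell BRL at bid) = CHF 75,191.02
CHF 75,191.02 ÷ 1.1259 (buy EUR at ask) = EUR 66,783.04
EUR 66,783.04 ÷ 0.18115 (buy BRL at ask) = BRL 368,661.53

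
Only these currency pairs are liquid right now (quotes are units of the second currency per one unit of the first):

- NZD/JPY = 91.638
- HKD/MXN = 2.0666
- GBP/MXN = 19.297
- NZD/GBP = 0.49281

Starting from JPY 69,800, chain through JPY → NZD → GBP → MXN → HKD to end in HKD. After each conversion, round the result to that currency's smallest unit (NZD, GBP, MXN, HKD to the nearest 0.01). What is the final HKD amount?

JPY 69,800 ÷ 91.638 = NZD 761.69
NZD 761.69 × 0.49281 = GBP 375.37
GBP 375.37 × 19.297 = MXN 7,243.51
MXN 7,243.51 ÷ 2.0666 = HKD 3,505.04

HKD 3,505.04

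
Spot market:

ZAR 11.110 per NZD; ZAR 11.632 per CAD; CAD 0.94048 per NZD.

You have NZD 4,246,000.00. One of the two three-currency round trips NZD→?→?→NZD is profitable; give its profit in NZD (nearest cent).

Profit: NZD 66,112.58

Profitable loop is NZD → ZAR → CAD → NZD:
NZD 4,246,000.00 × 11.110 = ZAR 47,173,060.00
ZAR 47,173,060.00 ÷ 11.632 = CAD 4,055,455.64
CAD 4,055,455.64 ÷ 0.94048 = NZD 4,312,112.58
Profit = NZD 4,312,112.58 − NZD 4,246,000.00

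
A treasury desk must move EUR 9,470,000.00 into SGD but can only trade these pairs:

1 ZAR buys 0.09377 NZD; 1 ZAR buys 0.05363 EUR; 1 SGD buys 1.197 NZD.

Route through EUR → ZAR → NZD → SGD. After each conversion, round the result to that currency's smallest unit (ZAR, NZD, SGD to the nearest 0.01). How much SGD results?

EUR 9,470,000.00 ÷ 0.05363 = ZAR 176,580,272.24
ZAR 176,580,272.24 × 0.09377 = NZD 16,557,932.13
NZD 16,557,932.13 ÷ 1.197 = SGD 13,832,858.92

SGD 13,832,858.92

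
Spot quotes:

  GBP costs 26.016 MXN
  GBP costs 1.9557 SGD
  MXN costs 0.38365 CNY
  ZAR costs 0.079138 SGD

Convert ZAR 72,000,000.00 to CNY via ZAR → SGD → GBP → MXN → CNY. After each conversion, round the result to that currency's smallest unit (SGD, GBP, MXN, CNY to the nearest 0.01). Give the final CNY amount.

CNY 29,079,776.04

ZAR 72,000,000.00 × 0.079138 = SGD 5,697,936.00
SGD 5,697,936.00 ÷ 1.9557 = GBP 2,913,502.07
GBP 2,913,502.07 × 26.016 = MXN 75,797,669.85
MXN 75,797,669.85 × 0.38365 = CNY 29,079,776.04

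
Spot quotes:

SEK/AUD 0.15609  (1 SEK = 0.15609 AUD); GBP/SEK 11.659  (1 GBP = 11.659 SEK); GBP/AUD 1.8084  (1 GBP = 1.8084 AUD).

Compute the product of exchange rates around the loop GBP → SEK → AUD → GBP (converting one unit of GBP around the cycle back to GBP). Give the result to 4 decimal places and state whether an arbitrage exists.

1.0063 (arbitrage exists)

Around GBP → SEK → AUD → GBP: 1 × 11.659 × 0.15609 ÷ 1.8084 = 1.006333
Product > 1; profitable direction is GBP → SEK → AUD → GBP.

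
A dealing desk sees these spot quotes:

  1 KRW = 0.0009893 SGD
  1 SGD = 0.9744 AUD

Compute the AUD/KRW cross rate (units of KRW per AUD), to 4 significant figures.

1 AUD ÷ 0.9744 = 1.02627 SGD
1.02627 SGD ÷ 0.0009893 = 1037.37 KRW

AUD/KRW = 1037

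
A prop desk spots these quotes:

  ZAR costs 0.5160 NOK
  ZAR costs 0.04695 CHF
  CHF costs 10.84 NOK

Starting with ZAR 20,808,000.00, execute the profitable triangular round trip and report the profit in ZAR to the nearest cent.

Profit: ZAR 288,730.84

Profitable loop is ZAR → NOK → CHF → ZAR:
ZAR 20,808,000.00 × 0.5160 = NOK 10,736,928.00
NOK 10,736,928.00 ÷ 10.84 = CHF 990,491.51
CHF 990,491.51 ÷ 0.04695 = ZAR 21,096,730.84
Profit = ZAR 21,096,730.84 − ZAR 20,808,000.00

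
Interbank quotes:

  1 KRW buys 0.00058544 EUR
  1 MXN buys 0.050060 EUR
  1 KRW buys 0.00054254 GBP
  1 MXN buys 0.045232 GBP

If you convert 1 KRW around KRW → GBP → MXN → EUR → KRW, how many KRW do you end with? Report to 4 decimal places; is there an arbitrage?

1.0256 (arbitrage exists)

Around KRW → GBP → MXN → EUR → KRW: 1 × 0.00054254 ÷ 0.045232 × 0.050060 ÷ 0.00058544 = 1.025639
Product > 1; profitable direction is KRW → GBP → MXN → EUR → KRW.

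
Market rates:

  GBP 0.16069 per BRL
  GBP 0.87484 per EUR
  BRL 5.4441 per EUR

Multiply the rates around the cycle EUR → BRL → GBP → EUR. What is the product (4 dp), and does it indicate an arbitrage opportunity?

Around EUR → BRL → GBP → EUR: 1 × 5.4441 × 0.16069 ÷ 0.87484 = 0.999968
Product ≈ 1 (deviation 0.003%, within rounding noise).

1.0000 (no arbitrage)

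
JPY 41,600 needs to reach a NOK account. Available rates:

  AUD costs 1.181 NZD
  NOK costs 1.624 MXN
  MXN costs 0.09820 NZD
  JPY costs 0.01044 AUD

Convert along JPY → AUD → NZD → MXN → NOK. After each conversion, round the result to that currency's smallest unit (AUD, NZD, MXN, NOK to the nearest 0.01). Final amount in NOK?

JPY 41,600 × 0.01044 = AUD 434.30
AUD 434.30 × 1.181 = NZD 512.91
NZD 512.91 ÷ 0.09820 = MXN 5,223.12
MXN 5,223.12 ÷ 1.624 = NOK 3,216.21

NOK 3,216.21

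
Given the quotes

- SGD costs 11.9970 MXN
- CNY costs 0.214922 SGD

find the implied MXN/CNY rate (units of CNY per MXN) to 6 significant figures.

MXN/CNY = 0.387835

1 MXN ÷ 11.9970 = 0.0833542 SGD
0.0833542 SGD ÷ 0.214922 = 0.387835 CNY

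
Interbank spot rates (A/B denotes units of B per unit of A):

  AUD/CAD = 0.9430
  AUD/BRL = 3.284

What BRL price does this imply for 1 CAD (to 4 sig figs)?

CAD/BRL = 3.483

1 CAD ÷ 0.9430 = 1.06045 AUD
1.06045 AUD × 3.284 = 3.4825 BRL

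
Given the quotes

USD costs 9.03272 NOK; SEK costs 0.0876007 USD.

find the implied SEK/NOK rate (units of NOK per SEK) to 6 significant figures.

1 SEK × 0.0876007 = 0.0876007 USD
0.0876007 USD × 9.03272 = 0.791273 NOK

SEK/NOK = 0.791273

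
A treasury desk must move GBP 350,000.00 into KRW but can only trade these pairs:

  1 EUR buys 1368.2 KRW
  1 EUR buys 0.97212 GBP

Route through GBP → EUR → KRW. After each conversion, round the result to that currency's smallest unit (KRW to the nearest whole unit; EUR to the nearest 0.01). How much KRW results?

GBP 350,000.00 ÷ 0.97212 = EUR 360,037.86
EUR 360,037.86 × 1368.2 = KRW 492,603,800

KRW 492,603,800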